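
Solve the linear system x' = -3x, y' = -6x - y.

Coefficient matrix A = [[-3, 0], [-6, -1]].
Characteristic polynomial det(A - λI) = λ^2 + 4λ + 3 = 0.
Eigenvalues λ = -3, -1.
For λ=-3: (A-λI) row 2 is [-6, 2], so an eigenvector is (1, 3).
For λ=-1: (A-λI) row 1 is [-2, 0], so an eigenvector is (0, -1).
General solution: C_1e^(-3t)(1,3) + C_2e^(-t)(0,-1).

x(t) = C_1e^(-3t), y(t) = 3C_1e^(-3t) - C_2e^(-t)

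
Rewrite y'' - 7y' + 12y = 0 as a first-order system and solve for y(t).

Let x_1 = y, x_2 = y'. Then x_1' = x_2 and x_2' = -12x_1 + 7x_2.
A = [[0,1],[-12,7]]; det(A-λI) = λ^2 - 7λ + 12.
Eigenvalues λ = 3, 4 with eigenvectors (1,3), (1,4).

y(t) = C_1e^(3t) + C_2e^(4t)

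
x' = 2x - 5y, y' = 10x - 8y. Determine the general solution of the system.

x(t) = C_1e^(-3t)sin(5t) - C_2e^(-3t)cos(5t), y(t) = C_1e^(-3t)sin(5t) - C_1e^(-3t)cos(5t) - C_2e^(-3t)sin(5t) - C_2e^(-3t)cos(5t)

Coefficient matrix A = [[2, -5], [10, -8]].
Characteristic polynomial det(A - λI) = λ^2 + 6λ + 34 = 0.
Eigenvalues λ = -3 ± 5i (complex conjugate pair).
For λ=-3+5i: an eigenvector is (0,-1) - i(1,1) = (0 - i, -1 - i).
A real fundamental pair from Re and Im of e^((-3+5i)t)v: X_1 = e^(-3t)(cos(5t)·(0,-1) + sin(5t)·(1,1)), X_2 = e^(-3t)(sin(5t)·(0,-1) - cos(5t)·(1,1)).
General solution: C_1X_1 + C_2X_2.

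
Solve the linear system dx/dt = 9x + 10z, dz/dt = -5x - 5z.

Coefficient matrix A = [[9, 10], [-5, -5]].
Characteristic polynomial det(A - λI) = λ^2 - 4λ + 5 = 0.
Eigenvalues λ = 2 ± i (complex conjugate pair).
For λ=2+i: an eigenvector is (1,-1) - i(-3,2) = (1 + 3i, -1 - 2i).
A real fundamental pair from Re and Im of e^((2+i)t)v: X_1 = e^(2t)(cos(t)·(1,-1) + sin(t)·(-3,2)), X_2 = e^(2t)(sin(t)·(1,-1) - cos(t)·(-3,2)).
General solution: C_1X_1 + C_2X_2.

x(t) = -3C_1e^(2t)sin(t) + C_1e^(2t)cos(t) + C_2e^(2t)sin(t) + 3C_2e^(2t)cos(t), z(t) = 2C_1e^(2t)sin(t) - C_1e^(2t)cos(t) - C_2e^(2t)sin(t) - 2C_2e^(2t)cos(t)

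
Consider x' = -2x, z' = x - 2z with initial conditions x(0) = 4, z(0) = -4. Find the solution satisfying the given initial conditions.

x(t) = 4e^(-2t), z(t) = 4te^(-2t) - 4e^(-2t)

Coefficient matrix A = [[-2, 0], [1, -2]].
Characteristic polynomial det(A - λI) = λ^2 + 4λ + 4 = 0.
Single eigenvalue λ = -2 with algebraic multiplicity 2.
Eigenvector v = (0,1); generalized eigenvector w with (A-λI)w=v is (1,2).
General solution: e^(-2t)[K_1·v + K_2·(t·v + w)].
Applying x(0)=4, z(0)=-4 gives K_1=-12, K_2=4.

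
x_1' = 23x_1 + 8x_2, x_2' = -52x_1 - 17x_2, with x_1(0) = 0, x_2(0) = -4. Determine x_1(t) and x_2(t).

Coefficient matrix A = [[23, 8], [-52, -17]].
Characteristic polynomial det(A - λI) = λ^2 - 6λ + 25 = 0.
Eigenvalues λ = 3 ± 4i (complex conjugate pair).
For λ=3+4i: an eigenvector is (1,-2) - i(1,-3) = (1 - i, -2 + 3i).
A real fundamental pair from Re and Im of e^((3+4i)t)v: X_1 = e^(3t)(cos(4t)·(1,-2) + sin(4t)·(1,-3)), X_2 = e^(3t)(sin(4t)·(1,-2) - cos(4t)·(1,-3)).
General solution: c_1X_1 + c_2X_2.
Applying x_1(0)=0, x_2(0)=-4 gives c_1=-4, c_2=-4.

x_1(t) = -8e^(3t)sin(4t), x_2(t) = 20e^(3t)sin(4t) - 4e^(3t)cos(4t)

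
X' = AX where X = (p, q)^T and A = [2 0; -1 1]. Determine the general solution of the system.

Coefficient matrix A = [[2, 0], [-1, 1]].
Characteristic polynomial det(A - λI) = λ^2 - 3λ + 2 = 0.
Eigenvalues λ = 2, 1.
For λ=2: (A-λI) row 2 is [-1, -1], so an eigenvector is (1, -1).
For λ=1: (A-λI) row 1 is [1, 0], so an eigenvector is (0, -1).
General solution: K_1e^(2t)(1,-1) + K_2e^(t)(0,-1).

p(t) = K_1e^(2t), q(t) = -K_1e^(2t) - K_2e^(t)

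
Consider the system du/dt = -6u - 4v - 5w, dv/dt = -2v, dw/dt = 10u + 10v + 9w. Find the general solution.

Coefficient matrix A = [[-6, -4, -5], [0, -2, 0], [10, 10, 9]].
det(A - λI) = 0 gives eigenvalues λ = -1, -2, 4.
For λ=-1: eigenvector (1,0,-1).
For λ=-2: eigenvector (-1,1,0).
For λ=4: eigenvector (-1,0,2).
General solution: c_1e^(-t)(1,0,-1) + c_2e^(-2t)(-1,1,0) + c_3e^(4t)(-1,0,2).

u(t) = c_1e^(-t) - c_2e^(-2t) - c_3e^(4t), v(t) = c_2e^(-2t), w(t) = -c_1e^(-t) + 2c_3e^(4t)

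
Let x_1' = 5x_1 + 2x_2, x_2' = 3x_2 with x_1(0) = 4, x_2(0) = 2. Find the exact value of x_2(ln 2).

A = [[5,2],[0,3]]; eigenvalues λ = 5, 3.
Eigenvectors: (-1,0) for λ=5, (1,-1) for λ=3.
From the initial condition, c_1 = -6, c_2 = -2.
x_2(ln 2) = (-6)(2^5)(0) + (-2)(2^3)(-1) = 16.

16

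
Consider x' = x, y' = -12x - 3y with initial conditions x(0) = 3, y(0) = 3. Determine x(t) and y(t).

Coefficient matrix A = [[1, 0], [-12, -3]].
Characteristic polynomial det(A - λI) = λ^2 + 2λ - 3 = 0.
Eigenvalues λ = -3, 1.
For λ=-3: (A-λI) row 1 is [4, 0], so an eigenvector is (0, -1).
For λ=1: (A-λI) row 2 is [-12, -4], so an eigenvector is (-1, 3).
General solution: c_1e^(-3t)(0,-1) + c_2e^(t)(-1,3).
Applying x(0)=3, y(0)=3 gives c_1=-12, c_2=-3.

x(t) = 3e^(t), y(t) = -9e^(t) + 12e^(-3t)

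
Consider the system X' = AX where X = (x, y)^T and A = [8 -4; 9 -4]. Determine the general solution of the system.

Coefficient matrix A = [[8, -4], [9, -4]].
Characteristic polynomial det(A - λI) = λ^2 - 4λ + 4 = 0.
Single eigenvalue λ = 2 with algebraic multiplicity 2.
Eigenvector v = (2,3); generalized eigenvector w with (A-λI)w=v is (1,1).
General solution: e^(2t)[c_1·v + c_2·(t·v + w)].

x(t) = 2c_1e^(2t) + 2c_2te^(2t) + c_2e^(2t), y(t) = 3c_1e^(2t) + 3c_2te^(2t) + c_2e^(2t)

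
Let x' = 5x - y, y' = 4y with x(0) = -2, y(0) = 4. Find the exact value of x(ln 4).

A = [[5,-1],[0,4]]; eigenvalues λ = 5, 4.
Eigenvectors: (1,0) for λ=5, (-1,-1) for λ=4.
From the initial condition, c_1 = -6, c_2 = -4.
x(ln 4) = (-6)(4^5)(1) + (-4)(4^4)(-1) = -5120.

-5120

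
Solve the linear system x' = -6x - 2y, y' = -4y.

x(t) = -C_1e^(-4t) + C_2e^(-6t), y(t) = C_1e^(-4t)

Coefficient matrix A = [[-6, -2], [0, -4]].
Characteristic polynomial det(A - λI) = λ^2 + 10λ + 24 = 0.
Eigenvalues λ = -4, -6.
For λ=-4: (A-λI) row 1 is [-2, -2], so an eigenvector is (-1, 1).
For λ=-6: (A-λI) row 1 is [0, -2], so an eigenvector is (1, 0).
General solution: C_1e^(-4t)(-1,1) + C_2e^(-6t)(1,0).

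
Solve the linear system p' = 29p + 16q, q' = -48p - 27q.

p(t) = 2c_1e^(5t) + c_2e^(-3t), q(t) = -3c_1e^(5t) - 2c_2e^(-3t)

Coefficient matrix A = [[29, 16], [-48, -27]].
Characteristic polynomial det(A - λI) = λ^2 - 2λ - 15 = 0.
Eigenvalues λ = 5, -3.
For λ=5: (A-λI) row 1 is [24, 16], so an eigenvector is (2, -3).
For λ=-3: (A-λI) row 1 is [32, 16], so an eigenvector is (1, -2).
General solution: c_1e^(5t)(2,-3) + c_2e^(-3t)(1,-2).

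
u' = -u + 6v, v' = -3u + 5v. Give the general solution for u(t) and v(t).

Coefficient matrix A = [[-1, 6], [-3, 5]].
Characteristic polynomial det(A - λI) = λ^2 - 4λ + 13 = 0.
Eigenvalues λ = 2 ± 3i (complex conjugate pair).
For λ=2+3i: an eigenvector is (1,0) - i(-1,-1) = (1 + i, 0 + i).
A real fundamental pair from Re and Im of e^((2+3i)t)v: X_1 = e^(2t)(cos(3t)·(1,0) + sin(3t)·(-1,-1)), X_2 = e^(2t)(sin(3t)·(1,0) - cos(3t)·(-1,-1)).
General solution: C_1X_1 + C_2X_2.

u(t) = -C_1e^(2t)sin(3t) + C_1e^(2t)cos(3t) + C_2e^(2t)sin(3t) + C_2e^(2t)cos(3t), v(t) = -C_1e^(2t)sin(3t) + C_2e^(2t)cos(3t)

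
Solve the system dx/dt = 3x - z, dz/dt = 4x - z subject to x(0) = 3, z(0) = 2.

Coefficient matrix A = [[3, -1], [4, -1]].
Characteristic polynomial det(A - λI) = λ^2 - 2λ + 1 = 0.
Single eigenvalue λ = 1 with algebraic multiplicity 2.
Eigenvector v = (-1,-2); generalized eigenvector w with (A-λI)w=v is (-1,-1).
General solution: e^(t)[c_1·v + c_2·(t·v + w)].
Applying x(0)=3, z(0)=2 gives c_1=1, c_2=-4.

x(t) = 4te^(t) + 3e^(t), z(t) = 8te^(t) + 2e^(t)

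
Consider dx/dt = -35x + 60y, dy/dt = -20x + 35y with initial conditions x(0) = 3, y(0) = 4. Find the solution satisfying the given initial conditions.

x(t) = 15e^(5t) - 12e^(-5t), y(t) = 10e^(5t) - 6e^(-5t)

Coefficient matrix A = [[-35, 60], [-20, 35]].
Characteristic polynomial det(A - λI) = λ^2 - 25 = 0.
Eigenvalues λ = -5, 5.
For λ=-5: (A-λI) row 1 is [-30, 60], so an eigenvector is (-2, -1).
For λ=5: (A-λI) row 1 is [-40, 60], so an eigenvector is (-3, -2).
General solution: K_1e^(-5t)(-2,-1) + K_2e^(5t)(-3,-2).
Applying x(0)=3, y(0)=4 gives K_1=6, K_2=-5.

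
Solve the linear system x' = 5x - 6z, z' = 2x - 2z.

x(t) = 2C_1e^(2t) + 3C_2e^(t), z(t) = C_1e^(2t) + 2C_2e^(t)

Coefficient matrix A = [[5, -6], [2, -2]].
Characteristic polynomial det(A - λI) = λ^2 - 3λ + 2 = 0.
Eigenvalues λ = 2, 1.
For λ=2: (A-λI) row 1 is [3, -6], so an eigenvector is (2, 1).
For λ=1: (A-λI) row 1 is [4, -6], so an eigenvector is (3, 2).
General solution: C_1e^(2t)(2,1) + C_2e^(t)(3,2).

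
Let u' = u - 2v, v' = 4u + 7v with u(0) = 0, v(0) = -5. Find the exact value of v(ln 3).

-2295

A = [[1,-2],[4,7]]; eigenvalues λ = 3, 5.
Eigenvectors: (-1,1) for λ=3, (-1,2) for λ=5.
From the initial condition, c_1 = 5, c_2 = -5.
v(ln 3) = (5)(3^3)(1) + (-5)(3^5)(2) = -2295.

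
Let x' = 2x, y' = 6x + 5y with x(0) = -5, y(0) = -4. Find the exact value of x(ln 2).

A = [[2,0],[6,5]]; eigenvalues λ = 2, 5.
Eigenvectors: (1,-2) for λ=2, (0,1) for λ=5.
From the initial condition, c_1 = -5, c_2 = -14.
x(ln 2) = (-5)(2^2)(1) + (-14)(2^5)(0) = -20.

-20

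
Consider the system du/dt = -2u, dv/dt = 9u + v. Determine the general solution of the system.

u(t) = -c_2e^(-2t), v(t) = -c_1e^(t) + 3c_2e^(-2t)

Coefficient matrix A = [[-2, 0], [9, 1]].
Characteristic polynomial det(A - λI) = λ^2 + λ - 2 = 0.
Eigenvalues λ = 1, -2.
For λ=1: (A-λI) row 1 is [-3, 0], so an eigenvector is (0, -1).
For λ=-2: (A-λI) row 2 is [9, 3], so an eigenvector is (-1, 3).
General solution: c_1e^(t)(0,-1) + c_2e^(-2t)(-1,3).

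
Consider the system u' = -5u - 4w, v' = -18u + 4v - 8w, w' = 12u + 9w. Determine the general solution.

u(t) = C_1e^(3t) + 2C_3e^(t), v(t) = 2C_1e^(3t) + C_2e^(4t) + 4C_3e^(t), w(t) = -2C_1e^(3t) - 3C_3e^(t)

Coefficient matrix A = [[-5, 0, -4], [-18, 4, -8], [12, 0, 9]].
det(A - λI) = 0 gives eigenvalues λ = 3, 4, 1.
For λ=3: eigenvector (1,2,-2).
For λ=4: eigenvector (0,1,0).
For λ=1: eigenvector (2,4,-3).
General solution: C_1e^(3t)(1,2,-2) + C_2e^(4t)(0,1,0) + C_3e^(t)(2,4,-3).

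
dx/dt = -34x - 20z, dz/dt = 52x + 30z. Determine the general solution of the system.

Coefficient matrix A = [[-34, -20], [52, 30]].
Characteristic polynomial det(A - λI) = λ^2 + 4λ + 20 = 0.
Eigenvalues λ = -2 ± 4i (complex conjugate pair).
For λ=-2+4i: an eigenvector is (1,-2) - i(2,-3) = (1 - 2i, -2 + 3i).
A real fundamental pair from Re and Im of e^((-2+4i)t)v: X_1 = e^(-2t)(cos(4t)·(1,-2) + sin(4t)·(2,-3)), X_2 = e^(-2t)(sin(4t)·(1,-2) - cos(4t)·(2,-3)).
General solution: C_1X_1 + C_2X_2.

x(t) = 2C_1e^(-2t)sin(4t) + C_1e^(-2t)cos(4t) + C_2e^(-2t)sin(4t) - 2C_2e^(-2t)cos(4t), z(t) = -3C_1e^(-2t)sin(4t) - 2C_1e^(-2t)cos(4t) - 2C_2e^(-2t)sin(4t) + 3C_2e^(-2t)cos(4t)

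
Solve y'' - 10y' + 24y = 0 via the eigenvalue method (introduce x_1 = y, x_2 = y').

Let x_1 = y, x_2 = y'. Then x_1' = x_2 and x_2' = -24x_1 + 10x_2.
A = [[0,1],[-24,10]]; det(A-λI) = λ^2 - 10λ + 24.
Eigenvalues λ = 6, 4 with eigenvectors (1,6), (1,4).

y(t) = C_1e^(6t) + C_2e^(4t)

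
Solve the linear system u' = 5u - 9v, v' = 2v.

Coefficient matrix A = [[5, -9], [0, 2]].
Characteristic polynomial det(A - λI) = λ^2 - 7λ + 10 = 0.
Eigenvalues λ = 2, 5.
For λ=2: (A-λI) row 1 is [3, -9], so an eigenvector is (-3, -1).
For λ=5: (A-λI) row 1 is [0, -9], so an eigenvector is (1, 0).
General solution: K_1e^(2t)(-3,-1) + K_2e^(5t)(1,0).

u(t) = -3K_1e^(2t) + K_2e^(5t), v(t) = -K_1e^(2t)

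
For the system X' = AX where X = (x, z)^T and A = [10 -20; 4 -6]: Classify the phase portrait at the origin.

A = [[10,-20],[4,-6]]; det(A-λI) = λ^2 - 4λ + 20.
λ = 2 ± 4i: positive real part.

unstable spiral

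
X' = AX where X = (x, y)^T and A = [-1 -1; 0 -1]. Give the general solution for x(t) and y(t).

Coefficient matrix A = [[-1, -1], [0, -1]].
Characteristic polynomial det(A - λI) = λ^2 + 2λ + 1 = 0.
Single eigenvalue λ = -1 with algebraic multiplicity 2.
Eigenvector v = (-1,0); generalized eigenvector w with (A-λI)w=v is (-1,1).
General solution: e^(-t)[K_1·v + K_2·(t·v + w)].

x(t) = -K_1e^(-t) - K_2te^(-t) - K_2e^(-t), y(t) = K_2e^(-t)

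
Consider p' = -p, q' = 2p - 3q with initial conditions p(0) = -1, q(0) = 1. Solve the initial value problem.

p(t) = -e^(-t), q(t) = -e^(-t) + 2e^(-3t)

Coefficient matrix A = [[-1, 0], [2, -3]].
Characteristic polynomial det(A - λI) = λ^2 + 4λ + 3 = 0.
Eigenvalues λ = -1, -3.
For λ=-1: (A-λI) row 2 is [2, -2], so an eigenvector is (-1, -1).
For λ=-3: (A-λI) row 1 is [2, 0], so an eigenvector is (0, 1).
General solution: c_1e^(-t)(-1,-1) + c_2e^(-3t)(0,1).
Applying p(0)=-1, q(0)=1 gives c_1=1, c_2=2.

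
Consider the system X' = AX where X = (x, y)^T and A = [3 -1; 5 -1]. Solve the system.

x(t) = -C_1e^(t)cos(t) - C_2e^(t)sin(t), y(t) = -C_1e^(t)sin(t) - 2C_1e^(t)cos(t) - 2C_2e^(t)sin(t) + C_2e^(t)cos(t)

Coefficient matrix A = [[3, -1], [5, -1]].
Characteristic polynomial det(A - λI) = λ^2 - 2λ + 2 = 0.
Eigenvalues λ = 1 ± i (complex conjugate pair).
For λ=1+i: an eigenvector is (-1,-2) - i(0,-1) = (-1, -2 + i).
A real fundamental pair from Re and Im of e^((1+i)t)v: X_1 = e^(t)(cos(t)·(-1,-2) + sin(t)·(0,-1)), X_2 = e^(t)(sin(t)·(-1,-2) - cos(t)·(0,-1)).
General solution: C_1X_1 + C_2X_2.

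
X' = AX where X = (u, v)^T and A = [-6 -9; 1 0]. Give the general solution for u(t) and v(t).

u(t) = -3c_1e^(-3t) - 3c_2te^(-3t) + c_2e^(-3t), v(t) = c_1e^(-3t) + c_2te^(-3t)

Coefficient matrix A = [[-6, -9], [1, 0]].
Characteristic polynomial det(A - λI) = λ^2 + 6λ + 9 = 0.
Single eigenvalue λ = -3 with algebraic multiplicity 2.
Eigenvector v = (-3,1); generalized eigenvector w with (A-λI)w=v is (1,0).
General solution: e^(-3t)[c_1·v + c_2·(t·v + w)].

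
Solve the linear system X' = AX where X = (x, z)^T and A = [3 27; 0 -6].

x(t) = K_1e^(3t) - 3K_2e^(-6t), z(t) = K_2e^(-6t)

Coefficient matrix A = [[3, 27], [0, -6]].
Characteristic polynomial det(A - λI) = λ^2 + 3λ - 18 = 0.
Eigenvalues λ = 3, -6.
For λ=3: (A-λI) row 1 is [0, 27], so an eigenvector is (1, 0).
For λ=-6: (A-λI) row 1 is [9, 27], so an eigenvector is (-3, 1).
General solution: K_1e^(3t)(1,0) + K_2e^(-6t)(-3,1).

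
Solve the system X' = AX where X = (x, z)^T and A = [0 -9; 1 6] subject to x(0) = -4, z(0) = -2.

x(t) = 30te^(3t) - 4e^(3t), z(t) = -10te^(3t) - 2e^(3t)

Coefficient matrix A = [[0, -9], [1, 6]].
Characteristic polynomial det(A - λI) = λ^2 - 6λ + 9 = 0.
Single eigenvalue λ = 3 with algebraic multiplicity 2.
Eigenvector v = (3,-1); generalized eigenvector w with (A-λI)w=v is (-1,0).
General solution: e^(3t)[K_1·v + K_2·(t·v + w)].
Applying x(0)=-4, z(0)=-2 gives K_1=2, K_2=10.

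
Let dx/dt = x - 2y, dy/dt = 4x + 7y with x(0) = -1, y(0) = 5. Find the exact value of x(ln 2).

-104

A = [[1,-2],[4,7]]; eigenvalues λ = 3, 5.
Eigenvectors: (1,-1) for λ=3, (1,-2) for λ=5.
From the initial condition, c_1 = 3, c_2 = -4.
x(ln 2) = (3)(2^3)(1) + (-4)(2^5)(1) = -104.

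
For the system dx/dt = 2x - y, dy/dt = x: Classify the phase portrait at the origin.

A = [[2,-1],[1,0]]; det(A-λI) = λ^2 - 2λ + 1.
repeated λ = 1 with a single eigenvector.

unstable improper node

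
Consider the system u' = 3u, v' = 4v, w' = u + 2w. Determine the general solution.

u(t) = c_1e^(3t), v(t) = c_2e^(4t), w(t) = c_1e^(3t) + c_3e^(2t)

Coefficient matrix A = [[3, 0, 0], [0, 4, 0], [1, 0, 2]].
det(A - λI) = 0 gives eigenvalues λ = 3, 4, 2.
For λ=3: eigenvector (1,0,1).
For λ=4: eigenvector (0,1,0).
For λ=2: eigenvector (0,0,1).
General solution: c_1e^(3t)(1,0,1) + c_2e^(4t)(0,1,0) + c_3e^(2t)(0,0,1).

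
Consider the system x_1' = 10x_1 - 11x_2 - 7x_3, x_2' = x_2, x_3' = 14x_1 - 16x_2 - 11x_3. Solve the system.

x_1(t) = -c_1e^(-4t) + 2c_2e^(t) + c_3e^(3t), x_2(t) = c_2e^(t), x_3(t) = -2c_1e^(-4t) + c_2e^(t) + c_3e^(3t)

Coefficient matrix A = [[10, -11, -7], [0, 1, 0], [14, -16, -11]].
det(A - λI) = 0 gives eigenvalues λ = -4, 1, 3.
For λ=-4: eigenvector (-1,0,-2).
For λ=1: eigenvector (2,1,1).
For λ=3: eigenvector (1,0,1).
General solution: c_1e^(-4t)(-1,0,-2) + c_2e^(t)(2,1,1) + c_3e^(3t)(1,0,1).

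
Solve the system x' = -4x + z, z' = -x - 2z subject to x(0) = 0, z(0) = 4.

Coefficient matrix A = [[-4, 1], [-1, -2]].
Characteristic polynomial det(A - λI) = λ^2 + 6λ + 9 = 0.
Single eigenvalue λ = -3 with algebraic multiplicity 2.
Eigenvector v = (1,1); generalized eigenvector w with (A-λI)w=v is (2,3).
General solution: e^(-3t)[c_1·v + c_2·(t·v + w)].
Applying x(0)=0, z(0)=4 gives c_1=-8, c_2=4.

x(t) = 4te^(-3t), z(t) = 4te^(-3t) + 4e^(-3t)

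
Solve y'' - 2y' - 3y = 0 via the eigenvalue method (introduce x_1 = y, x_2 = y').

y(t) = K_1e^(3t) + K_2e^(-t)

Let x_1 = y, x_2 = y'. Then x_1' = x_2 and x_2' = 3x_1 + 2x_2.
A = [[0,1],[3,2]]; det(A-λI) = λ^2 - 2λ - 3.
Eigenvalues λ = 3, -1 with eigenvectors (1,3), (1,-1).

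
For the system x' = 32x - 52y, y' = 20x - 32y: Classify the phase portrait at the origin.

center

A = [[32,-52],[20,-32]]; det(A-λI) = λ^2 + 16.
λ = 0 ± 4i: zero real part.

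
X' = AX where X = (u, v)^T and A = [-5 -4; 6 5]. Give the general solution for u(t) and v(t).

u(t) = C_1e^(-t) - 2C_2e^(t), v(t) = -C_1e^(-t) + 3C_2e^(t)

Coefficient matrix A = [[-5, -4], [6, 5]].
Characteristic polynomial det(A - λI) = λ^2 - 1 = 0.
Eigenvalues λ = -1, 1.
For λ=-1: (A-λI) row 1 is [-4, -4], so an eigenvector is (1, -1).
For λ=1: (A-λI) row 1 is [-6, -4], so an eigenvector is (-2, 3).
General solution: C_1e^(-t)(1,-1) + C_2e^(t)(-2,3).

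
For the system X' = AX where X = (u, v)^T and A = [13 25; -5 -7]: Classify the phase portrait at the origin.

unstable spiral

A = [[13,25],[-5,-7]]; det(A-λI) = λ^2 - 6λ + 34.
λ = 3 ± 5i: positive real part.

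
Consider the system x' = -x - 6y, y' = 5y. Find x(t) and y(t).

Coefficient matrix A = [[-1, -6], [0, 5]].
Characteristic polynomial det(A - λI) = λ^2 - 4λ - 5 = 0.
Eigenvalues λ = 5, -1.
For λ=5: (A-λI) row 1 is [-6, -6], so an eigenvector is (1, -1).
For λ=-1: (A-λI) row 1 is [0, -6], so an eigenvector is (-1, 0).
General solution: C_1e^(5t)(1,-1) + C_2e^(-t)(-1,0).

x(t) = C_1e^(5t) - C_2e^(-t), y(t) = -C_1e^(5t)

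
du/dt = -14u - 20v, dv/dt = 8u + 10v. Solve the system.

Coefficient matrix A = [[-14, -20], [8, 10]].
Characteristic polynomial det(A - λI) = λ^2 + 4λ + 20 = 0.
Eigenvalues λ = -2 ± 4i (complex conjugate pair).
For λ=-2+4i: an eigenvector is (-1,1) - i(-2,1) = (-1 + 2i, 1 - i).
A real fundamental pair from Re and Im of e^((-2+4i)t)v: X_1 = e^(-2t)(cos(4t)·(-1,1) + sin(4t)·(-2,1)), X_2 = e^(-2t)(sin(4t)·(-1,1) - cos(4t)·(-2,1)).
General solution: K_1X_1 + K_2X_2.

u(t) = -2K_1e^(-2t)sin(4t) - K_1e^(-2t)cos(4t) - K_2e^(-2t)sin(4t) + 2K_2e^(-2t)cos(4t), v(t) = K_1e^(-2t)sin(4t) + K_1e^(-2t)cos(4t) + K_2e^(-2t)sin(4t) - K_2e^(-2t)cos(4t)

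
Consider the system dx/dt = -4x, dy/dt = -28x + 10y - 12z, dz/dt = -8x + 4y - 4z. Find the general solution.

Coefficient matrix A = [[-4, 0, 0], [-28, 10, -12], [-8, 4, -4]].
det(A - λI) = 0 gives eigenvalues λ = 4, 2, -4.
For λ=4: eigenvector (0,-2,-1).
For λ=2: eigenvector (0,3,2).
For λ=-4: eigenvector (1,2,0).
General solution: c_1e^(4t)(0,-2,-1) + c_2e^(2t)(0,3,2) + c_3e^(-4t)(1,2,0).

x(t) = c_3e^(-4t), y(t) = -2c_1e^(4t) + 3c_2e^(2t) + 2c_3e^(-4t), z(t) = -c_1e^(4t) + 2c_2e^(2t)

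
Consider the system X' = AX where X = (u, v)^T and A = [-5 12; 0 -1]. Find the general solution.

Coefficient matrix A = [[-5, 12], [0, -1]].
Characteristic polynomial det(A - λI) = λ^2 + 6λ + 5 = 0.
Eigenvalues λ = -1, -5.
For λ=-1: (A-λI) row 1 is [-4, 12], so an eigenvector is (3, 1).
For λ=-5: (A-λI) row 1 is [0, 12], so an eigenvector is (-1, 0).
General solution: C_1e^(-t)(3,1) + C_2e^(-5t)(-1,0).

u(t) = 3C_1e^(-t) - C_2e^(-5t), v(t) = C_1e^(-t)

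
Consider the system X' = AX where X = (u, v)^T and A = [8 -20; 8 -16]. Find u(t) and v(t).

u(t) = -2c_1e^(-4t)sin(4t) + c_1e^(-4t)cos(4t) + c_2e^(-4t)sin(4t) + 2c_2e^(-4t)cos(4t), v(t) = -c_1e^(-4t)sin(4t) + c_1e^(-4t)cos(4t) + c_2e^(-4t)sin(4t) + c_2e^(-4t)cos(4t)

Coefficient matrix A = [[8, -20], [8, -16]].
Characteristic polynomial det(A - λI) = λ^2 + 8λ + 32 = 0.
Eigenvalues λ = -4 ± 4i (complex conjugate pair).
For λ=-4+4i: an eigenvector is (1,1) - i(-2,-1) = (1 + 2i, 1 + i).
A real fundamental pair from Re and Im of e^((-4+4i)t)v: X_1 = e^(-4t)(cos(4t)·(1,1) + sin(4t)·(-2,-1)), X_2 = e^(-4t)(sin(4t)·(1,1) - cos(4t)·(-2,-1)).
General solution: c_1X_1 + c_2X_2.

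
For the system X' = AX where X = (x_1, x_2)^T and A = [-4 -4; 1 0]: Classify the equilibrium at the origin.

A = [[-4,-4],[1,0]]; det(A-λI) = λ^2 + 4λ + 4.
repeated λ = -2 with a single eigenvector.

stable improper node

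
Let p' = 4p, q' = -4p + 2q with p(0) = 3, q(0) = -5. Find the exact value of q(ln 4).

A = [[4,0],[-4,2]]; eigenvalues λ = 2, 4.
Eigenvectors: (0,-1) for λ=2, (1,-2) for λ=4.
From the initial condition, c_1 = -1, c_2 = 3.
q(ln 4) = (-1)(4^2)(-1) + (3)(4^4)(-2) = -1520.

-1520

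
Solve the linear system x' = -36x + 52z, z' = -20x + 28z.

x(t) = -3K_1e^(-4t)sin(4t) + 2K_1e^(-4t)cos(4t) + 2K_2e^(-4t)sin(4t) + 3K_2e^(-4t)cos(4t), z(t) = -2K_1e^(-4t)sin(4t) + K_1e^(-4t)cos(4t) + K_2e^(-4t)sin(4t) + 2K_2e^(-4t)cos(4t)

Coefficient matrix A = [[-36, 52], [-20, 28]].
Characteristic polynomial det(A - λI) = λ^2 + 8λ + 32 = 0.
Eigenvalues λ = -4 ± 4i (complex conjugate pair).
For λ=-4+4i: an eigenvector is (2,1) - i(-3,-2) = (2 + 3i, 1 + 2i).
A real fundamental pair from Re and Im of e^((-4+4i)t)v: X_1 = e^(-4t)(cos(4t)·(2,1) + sin(4t)·(-3,-2)), X_2 = e^(-4t)(sin(4t)·(2,1) - cos(4t)·(-3,-2)).
General solution: K_1X_1 + K_2X_2.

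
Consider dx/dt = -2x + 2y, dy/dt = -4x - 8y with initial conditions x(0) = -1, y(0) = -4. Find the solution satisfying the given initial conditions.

x(t) = -6e^(-4t) + 5e^(-6t), y(t) = 6e^(-4t) - 10e^(-6t)

Coefficient matrix A = [[-2, 2], [-4, -8]].
Characteristic polynomial det(A - λI) = λ^2 + 10λ + 24 = 0.
Eigenvalues λ = -4, -6.
For λ=-4: (A-λI) row 1 is [2, 2], so an eigenvector is (1, -1).
For λ=-6: (A-λI) row 1 is [4, 2], so an eigenvector is (1, -2).
General solution: c_1e^(-4t)(1,-1) + c_2e^(-6t)(1,-2).
Applying x(0)=-1, y(0)=-4 gives c_1=-6, c_2=5.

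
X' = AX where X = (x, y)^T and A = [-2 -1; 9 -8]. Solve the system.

x(t) = C_1e^(-5t) + C_2te^(-5t), y(t) = 3C_1e^(-5t) + 3C_2te^(-5t) - C_2e^(-5t)

Coefficient matrix A = [[-2, -1], [9, -8]].
Characteristic polynomial det(A - λI) = λ^2 + 10λ + 25 = 0.
Single eigenvalue λ = -5 with algebraic multiplicity 2.
Eigenvector v = (1,3); generalized eigenvector w with (A-λI)w=v is (0,-1).
General solution: e^(-5t)[C_1·v + C_2·(t·v + w)].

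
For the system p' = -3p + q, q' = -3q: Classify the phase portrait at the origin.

A = [[-3,1],[0,-3]]; det(A-λI) = λ^2 + 6λ + 9.
repeated λ = -3 with a single eigenvector.

stable improper node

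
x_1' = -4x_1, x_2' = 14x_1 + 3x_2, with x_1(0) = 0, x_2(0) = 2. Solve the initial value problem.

x_1(t) = 0, x_2(t) = 2e^(3t)

Coefficient matrix A = [[-4, 0], [14, 3]].
Characteristic polynomial det(A - λI) = λ^2 + λ - 12 = 0.
Eigenvalues λ = 3, -4.
For λ=3: (A-λI) row 1 is [-7, 0], so an eigenvector is (0, -1).
For λ=-4: (A-λI) row 2 is [14, 7], so an eigenvector is (-1, 2).
General solution: K_1e^(3t)(0,-1) + K_2e^(-4t)(-1,2).
Applying x_1(0)=0, x_2(0)=2 gives K_1=-2, K_2=0.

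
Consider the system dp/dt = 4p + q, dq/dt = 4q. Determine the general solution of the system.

Coefficient matrix A = [[4, 1], [0, 4]].
Characteristic polynomial det(A - λI) = λ^2 - 8λ + 16 = 0.
Single eigenvalue λ = 4 with algebraic multiplicity 2.
Eigenvector v = (1,0); generalized eigenvector w with (A-λI)w=v is (-2,1).
General solution: e^(4t)[c_1·v + c_2·(t·v + w)].

p(t) = c_1e^(4t) + c_2te^(4t) - 2c_2e^(4t), q(t) = c_2e^(4t)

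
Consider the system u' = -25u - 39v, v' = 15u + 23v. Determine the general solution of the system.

u(t) = -2C_1e^(-t)sin(3t) - 3C_1e^(-t)cos(3t) - 3C_2e^(-t)sin(3t) + 2C_2e^(-t)cos(3t), v(t) = C_1e^(-t)sin(3t) + 2C_1e^(-t)cos(3t) + 2C_2e^(-t)sin(3t) - C_2e^(-t)cos(3t)

Coefficient matrix A = [[-25, -39], [15, 23]].
Characteristic polynomial det(A - λI) = λ^2 + 2λ + 10 = 0.
Eigenvalues λ = -1 ± 3i (complex conjugate pair).
For λ=-1+3i: an eigenvector is (-3,2) - i(-2,1) = (-3 + 2i, 2 - i).
A real fundamental pair from Re and Im of e^((-1+3i)t)v: X_1 = e^(-t)(cos(3t)·(-3,2) + sin(3t)·(-2,1)), X_2 = e^(-t)(sin(3t)·(-3,2) - cos(3t)·(-2,1)).
General solution: C_1X_1 + C_2X_2.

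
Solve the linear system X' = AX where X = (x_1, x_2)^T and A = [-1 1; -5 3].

Coefficient matrix A = [[-1, 1], [-5, 3]].
Characteristic polynomial det(A - λI) = λ^2 - 2λ + 2 = 0.
Eigenvalues λ = 1 ± i (complex conjugate pair).
For λ=1+i: an eigenvector is (1,2) - i(0,-1) = (1, 2 + i).
A real fundamental pair from Re and Im of e^((1+i)t)v: X_1 = e^(t)(cos(t)·(1,2) + sin(t)·(0,-1)), X_2 = e^(t)(sin(t)·(1,2) - cos(t)·(0,-1)).
General solution: K_1X_1 + K_2X_2.

x_1(t) = K_1e^(t)cos(t) + K_2e^(t)sin(t), x_2(t) = -K_1e^(t)sin(t) + 2K_1e^(t)cos(t) + 2K_2e^(t)sin(t) + K_2e^(t)cos(t)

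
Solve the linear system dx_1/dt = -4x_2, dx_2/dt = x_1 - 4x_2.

Coefficient matrix A = [[0, -4], [1, -4]].
Characteristic polynomial det(A - λI) = λ^2 + 4λ + 4 = 0.
Single eigenvalue λ = -2 with algebraic multiplicity 2.
Eigenvector v = (2,1); generalized eigenvector w with (A-λI)w=v is (-3,-2).
General solution: e^(-2t)[c_1·v + c_2·(t·v + w)].

x_1(t) = 2c_1e^(-2t) + 2c_2te^(-2t) - 3c_2e^(-2t), x_2(t) = c_1e^(-2t) + c_2te^(-2t) - 2c_2e^(-2t)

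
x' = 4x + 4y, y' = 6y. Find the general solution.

Coefficient matrix A = [[4, 4], [0, 6]].
Characteristic polynomial det(A - λI) = λ^2 - 10λ + 24 = 0.
Eigenvalues λ = 6, 4.
For λ=6: (A-λI) row 1 is [-2, 4], so an eigenvector is (2, 1).
For λ=4: (A-λI) row 1 is [0, 4], so an eigenvector is (1, 0).
General solution: K_1e^(6t)(2,1) + K_2e^(4t)(1,0).

x(t) = 2K_1e^(6t) + K_2e^(4t), y(t) = K_1e^(6t)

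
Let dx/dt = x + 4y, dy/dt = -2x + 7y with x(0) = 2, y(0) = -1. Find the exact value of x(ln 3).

-810

A = [[1,4],[-2,7]]; eigenvalues λ = 5, 3.
Eigenvectors: (-1,-1) for λ=5, (-2,-1) for λ=3.
From the initial condition, c_1 = 4, c_2 = -3.
x(ln 3) = (4)(3^5)(-1) + (-3)(3^3)(-2) = -810.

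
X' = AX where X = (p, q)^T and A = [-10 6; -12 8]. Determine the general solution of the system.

p(t) = -c_1e^(2t) + c_2e^(-4t), q(t) = -2c_1e^(2t) + c_2e^(-4t)

Coefficient matrix A = [[-10, 6], [-12, 8]].
Characteristic polynomial det(A - λI) = λ^2 + 2λ - 8 = 0.
Eigenvalues λ = 2, -4.
For λ=2: (A-λI) row 1 is [-12, 6], so an eigenvector is (-1, -2).
For λ=-4: (A-λI) row 1 is [-6, 6], so an eigenvector is (1, 1).
General solution: c_1e^(2t)(-1,-2) + c_2e^(-4t)(1,1).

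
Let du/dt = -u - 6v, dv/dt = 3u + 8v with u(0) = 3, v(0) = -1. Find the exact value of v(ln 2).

24

A = [[-1,-6],[3,8]]; eigenvalues λ = 5, 2.
Eigenvectors: (1,-1) for λ=5, (-2,1) for λ=2.
From the initial condition, c_1 = -1, c_2 = -2.
v(ln 2) = (-1)(2^5)(-1) + (-2)(2^2)(1) = 24.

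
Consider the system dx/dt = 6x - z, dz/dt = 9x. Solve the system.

Coefficient matrix A = [[6, -1], [9, 0]].
Characteristic polynomial det(A - λI) = λ^2 - 6λ + 9 = 0.
Single eigenvalue λ = 3 with algebraic multiplicity 2.
Eigenvector v = (-1,-3); generalized eigenvector w with (A-λI)w=v is (0,1).
General solution: e^(3t)[K_1·v + K_2·(t·v + w)].

x(t) = -K_1e^(3t) - K_2te^(3t), z(t) = -3K_1e^(3t) - 3K_2te^(3t) + K_2e^(3t)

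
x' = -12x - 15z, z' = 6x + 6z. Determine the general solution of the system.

Coefficient matrix A = [[-12, -15], [6, 6]].
Characteristic polynomial det(A - λI) = λ^2 + 6λ + 18 = 0.
Eigenvalues λ = -3 ± 3i (complex conjugate pair).
For λ=-3+3i: an eigenvector is (-2,1) - i(1,-1) = (-2 - i, 1 + i).
A real fundamental pair from Re and Im of e^((-3+3i)t)v: X_1 = e^(-3t)(cos(3t)·(-2,1) + sin(3t)·(1,-1)), X_2 = e^(-3t)(sin(3t)·(-2,1) - cos(3t)·(1,-1)).
General solution: c_1X_1 + c_2X_2.

x(t) = c_1e^(-3t)sin(3t) - 2c_1e^(-3t)cos(3t) - 2c_2e^(-3t)sin(3t) - c_2e^(-3t)cos(3t), z(t) = -c_1e^(-3t)sin(3t) + c_1e^(-3t)cos(3t) + c_2e^(-3t)sin(3t) + c_2e^(-3t)cos(3t)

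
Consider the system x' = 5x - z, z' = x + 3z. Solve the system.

Coefficient matrix A = [[5, -1], [1, 3]].
Characteristic polynomial det(A - λI) = λ^2 - 8λ + 16 = 0.
Single eigenvalue λ = 4 with algebraic multiplicity 2.
Eigenvector v = (1,1); generalized eigenvector w with (A-λI)w=v is (2,1).
General solution: e^(4t)[c_1·v + c_2·(t·v + w)].

x(t) = c_1e^(4t) + c_2te^(4t) + 2c_2e^(4t), z(t) = c_1e^(4t) + c_2te^(4t) + c_2e^(4t)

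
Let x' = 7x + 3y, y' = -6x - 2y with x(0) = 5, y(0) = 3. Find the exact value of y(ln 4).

A = [[7,3],[-6,-2]]; eigenvalues λ = 1, 4.
Eigenvectors: (-1,2) for λ=1, (-1,1) for λ=4.
From the initial condition, c_1 = 8, c_2 = -13.
y(ln 4) = (8)(4^1)(2) + (-13)(4^4)(1) = -3264.

-3264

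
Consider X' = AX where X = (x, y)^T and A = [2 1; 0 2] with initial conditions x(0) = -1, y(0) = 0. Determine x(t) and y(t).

Coefficient matrix A = [[2, 1], [0, 2]].
Characteristic polynomial det(A - λI) = λ^2 - 4λ + 4 = 0.
Single eigenvalue λ = 2 with algebraic multiplicity 2.
Eigenvector v = (1,0); generalized eigenvector w with (A-λI)w=v is (-3,1).
General solution: e^(2t)[K_1·v + K_2·(t·v + w)].
Applying x(0)=-1, y(0)=0 gives K_1=-1, K_2=0.

x(t) = -e^(2t), y(t) = 0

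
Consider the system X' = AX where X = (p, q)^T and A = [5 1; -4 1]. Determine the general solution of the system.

p(t) = -C_1e^(3t) - C_2te^(3t), q(t) = 2C_1e^(3t) + 2C_2te^(3t) - C_2e^(3t)

Coefficient matrix A = [[5, 1], [-4, 1]].
Characteristic polynomial det(A - λI) = λ^2 - 6λ + 9 = 0.
Single eigenvalue λ = 3 with algebraic multiplicity 2.
Eigenvector v = (-1,2); generalized eigenvector w with (A-λI)w=v is (0,-1).
General solution: e^(3t)[C_1·v + C_2·(t·v + w)].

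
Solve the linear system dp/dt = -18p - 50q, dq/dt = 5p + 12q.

p(t) = -3c_1e^(-3t)sin(5t) + c_1e^(-3t)cos(5t) + c_2e^(-3t)sin(5t) + 3c_2e^(-3t)cos(5t), q(t) = c_1e^(-3t)sin(5t) - c_2e^(-3t)cos(5t)

Coefficient matrix A = [[-18, -50], [5, 12]].
Characteristic polynomial det(A - λI) = λ^2 + 6λ + 34 = 0.
Eigenvalues λ = -3 ± 5i (complex conjugate pair).
For λ=-3+5i: an eigenvector is (1,0) - i(-3,1) = (1 + 3i, 0 - i).
A real fundamental pair from Re and Im of e^((-3+5i)t)v: X_1 = e^(-3t)(cos(5t)·(1,0) + sin(5t)·(-3,1)), X_2 = e^(-3t)(sin(5t)·(1,0) - cos(5t)·(-3,1)).
General solution: c_1X_1 + c_2X_2.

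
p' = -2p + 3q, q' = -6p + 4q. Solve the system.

p(t) = c_1e^(t)cos(3t) + c_2e^(t)sin(3t), q(t) = -c_1e^(t)sin(3t) + c_1e^(t)cos(3t) + c_2e^(t)sin(3t) + c_2e^(t)cos(3t)

Coefficient matrix A = [[-2, 3], [-6, 4]].
Characteristic polynomial det(A - λI) = λ^2 - 2λ + 10 = 0.
Eigenvalues λ = 1 ± 3i (complex conjugate pair).
For λ=1+3i: an eigenvector is (1,1) - i(0,-1) = (1, 1 + i).
A real fundamental pair from Re and Im of e^((1+3i)t)v: X_1 = e^(t)(cos(3t)·(1,1) + sin(3t)·(0,-1)), X_2 = e^(t)(sin(3t)·(1,1) - cos(3t)·(0,-1)).
General solution: c_1X_1 + c_2X_2.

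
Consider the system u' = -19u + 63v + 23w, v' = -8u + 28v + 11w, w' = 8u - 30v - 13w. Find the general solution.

u(t) = 5C_1e^(-3t) + 2C_2e^(t) - C_3e^(-2t), v(t) = 2C_1e^(-3t) + C_2e^(t) - C_3e^(-2t), w(t) = -2C_1e^(-3t) - C_2e^(t) + 2C_3e^(-2t)

Coefficient matrix A = [[-19, 63, 23], [-8, 28, 11], [8, -30, -13]].
det(A - λI) = 0 gives eigenvalues λ = -3, 1, -2.
For λ=-3: eigenvector (5,2,-2).
For λ=1: eigenvector (2,1,-1).
For λ=-2: eigenvector (-1,-1,2).
General solution: C_1e^(-3t)(5,2,-2) + C_2e^(t)(2,1,-1) + C_3e^(-2t)(-1,-1,2).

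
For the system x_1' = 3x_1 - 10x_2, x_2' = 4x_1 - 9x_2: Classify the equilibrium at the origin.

A = [[3,-10],[4,-9]]; det(A-λI) = λ^2 + 6λ + 13.
λ = -3 ± 2i: negative real part.

stable spiral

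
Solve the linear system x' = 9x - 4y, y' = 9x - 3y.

Coefficient matrix A = [[9, -4], [9, -3]].
Characteristic polynomial det(A - λI) = λ^2 - 6λ + 9 = 0.
Single eigenvalue λ = 3 with algebraic multiplicity 2.
Eigenvector v = (-2,-3); generalized eigenvector w with (A-λI)w=v is (1,2).
General solution: e^(3t)[c_1·v + c_2·(t·v + w)].

x(t) = -2c_1e^(3t) - 2c_2te^(3t) + c_2e^(3t), y(t) = -3c_1e^(3t) - 3c_2te^(3t) + 2c_2e^(3t)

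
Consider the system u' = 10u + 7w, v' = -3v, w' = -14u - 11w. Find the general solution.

Coefficient matrix A = [[10, 0, 7], [0, -3, 0], [-14, 0, -11]].
det(A - λI) = 0 gives eigenvalues λ = -4, -3, 3.
For λ=-4: eigenvector (-1,0,2).
For λ=-3: eigenvector (0,1,0).
For λ=3: eigenvector (-1,0,1).
General solution: c_1e^(-4t)(-1,0,2) + c_2e^(-3t)(0,1,0) + c_3e^(3t)(-1,0,1).

u(t) = -c_1e^(-4t) - c_3e^(3t), v(t) = c_2e^(-3t), w(t) = 2c_1e^(-4t) + c_3e^(3t)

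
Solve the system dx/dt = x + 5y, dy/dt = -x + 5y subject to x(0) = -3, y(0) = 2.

Coefficient matrix A = [[1, 5], [-1, 5]].
Characteristic polynomial det(A - λI) = λ^2 - 6λ + 10 = 0.
Eigenvalues λ = 3 ± i (complex conjugate pair).
For λ=3+i: an eigenvector is (1,0) - i(-2,-1) = (1 + 2i, 0 + i).
A real fundamental pair from Re and Im of e^((3+i)t)v: X_1 = e^(3t)(cos(t)·(1,0) + sin(t)·(-2,-1)), X_2 = e^(3t)(sin(t)·(1,0) - cos(t)·(-2,-1)).
General solution: C_1X_1 + C_2X_2.
Applying x(0)=-3, y(0)=2 gives C_1=-7, C_2=2.

x(t) = 16e^(3t)sin(t) - 3e^(3t)cos(t), y(t) = 7e^(3t)sin(t) + 2e^(3t)cos(t)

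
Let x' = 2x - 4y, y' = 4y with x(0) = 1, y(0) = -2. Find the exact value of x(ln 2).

52

A = [[2,-4],[0,4]]; eigenvalues λ = 4, 2.
Eigenvectors: (-2,1) for λ=4, (-1,0) for λ=2.
From the initial condition, c_1 = -2, c_2 = 3.
x(ln 2) = (-2)(2^4)(-2) + (3)(2^2)(-1) = 52.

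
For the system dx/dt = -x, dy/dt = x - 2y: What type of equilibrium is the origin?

stable node

A = [[-1,0],[1,-2]]; det(A-λI) = λ^2 + 3λ + 2.
λ = -2, -1: both negative.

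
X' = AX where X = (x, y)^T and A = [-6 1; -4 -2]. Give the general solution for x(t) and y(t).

Coefficient matrix A = [[-6, 1], [-4, -2]].
Characteristic polynomial det(A - λI) = λ^2 + 8λ + 16 = 0.
Single eigenvalue λ = -4 with algebraic multiplicity 2.
Eigenvector v = (1,2); generalized eigenvector w with (A-λI)w=v is (-1,-1).
General solution: e^(-4t)[c_1·v + c_2·(t·v + w)].

x(t) = c_1e^(-4t) + c_2te^(-4t) - c_2e^(-4t), y(t) = 2c_1e^(-4t) + 2c_2te^(-4t) - c_2e^(-4t)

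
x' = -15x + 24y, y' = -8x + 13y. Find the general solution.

Coefficient matrix A = [[-15, 24], [-8, 13]].
Characteristic polynomial det(A - λI) = λ^2 + 2λ - 3 = 0.
Eigenvalues λ = -3, 1.
For λ=-3: (A-λI) row 1 is [-12, 24], so an eigenvector is (-2, -1).
For λ=1: (A-λI) row 1 is [-16, 24], so an eigenvector is (-3, -2).
General solution: C_1e^(-3t)(-2,-1) + C_2e^(t)(-3,-2).

x(t) = -2C_1e^(-3t) - 3C_2e^(t), y(t) = -C_1e^(-3t) - 2C_2e^(t)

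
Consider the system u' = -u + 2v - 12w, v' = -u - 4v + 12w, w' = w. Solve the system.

u(t) = K_1e^(-3t) + 2K_2e^(-2t) - 3K_3e^(t), v(t) = -K_1e^(-3t) - K_2e^(-2t) + 3K_3e^(t), w(t) = K_3e^(t)

Coefficient matrix A = [[-1, 2, -12], [-1, -4, 12], [0, 0, 1]].
det(A - λI) = 0 gives eigenvalues λ = -3, -2, 1.
For λ=-3: eigenvector (1,-1,0).
For λ=-2: eigenvector (2,-1,0).
For λ=1: eigenvector (-3,3,1).
General solution: K_1e^(-3t)(1,-1,0) + K_2e^(-2t)(2,-1,0) + K_3e^(t)(-3,3,1).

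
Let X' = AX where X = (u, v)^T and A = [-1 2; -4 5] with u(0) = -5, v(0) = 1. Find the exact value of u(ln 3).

A = [[-1,2],[-4,5]]; eigenvalues λ = 1, 3.
Eigenvectors: (-1,-1) for λ=1, (-1,-2) for λ=3.
From the initial condition, c_1 = 11, c_2 = -6.
u(ln 3) = (11)(3^1)(-1) + (-6)(3^3)(-1) = 129.

129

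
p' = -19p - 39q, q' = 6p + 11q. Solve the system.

Coefficient matrix A = [[-19, -39], [6, 11]].
Characteristic polynomial det(A - λI) = λ^2 + 8λ + 25 = 0.
Eigenvalues λ = -4 ± 3i (complex conjugate pair).
For λ=-4+3i: an eigenvector is (-2,1) - i(-3,1) = (-2 + 3i, 1 - i).
A real fundamental pair from Re and Im of e^((-4+3i)t)v: X_1 = e^(-4t)(cos(3t)·(-2,1) + sin(3t)·(-3,1)), X_2 = e^(-4t)(sin(3t)·(-2,1) - cos(3t)·(-3,1)).
General solution: C_1X_1 + C_2X_2.

p(t) = -3C_1e^(-4t)sin(3t) - 2C_1e^(-4t)cos(3t) - 2C_2e^(-4t)sin(3t) + 3C_2e^(-4t)cos(3t), q(t) = C_1e^(-4t)sin(3t) + C_1e^(-4t)cos(3t) + C_2e^(-4t)sin(3t) - C_2e^(-4t)cos(3t)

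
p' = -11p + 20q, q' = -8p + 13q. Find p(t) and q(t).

p(t) = -C_1e^(t)sin(4t) + 2C_1e^(t)cos(4t) + 2C_2e^(t)sin(4t) + C_2e^(t)cos(4t), q(t) = -C_1e^(t)sin(4t) + C_1e^(t)cos(4t) + C_2e^(t)sin(4t) + C_2e^(t)cos(4t)

Coefficient matrix A = [[-11, 20], [-8, 13]].
Characteristic polynomial det(A - λI) = λ^2 - 2λ + 17 = 0.
Eigenvalues λ = 1 ± 4i (complex conjugate pair).
For λ=1+4i: an eigenvector is (2,1) - i(-1,-1) = (2 + i, 1 + i).
A real fundamental pair from Re and Im of e^((1+4i)t)v: X_1 = e^(t)(cos(4t)·(2,1) + sin(4t)·(-1,-1)), X_2 = e^(t)(sin(4t)·(2,1) - cos(4t)·(-1,-1)).
General solution: C_1X_1 + C_2X_2.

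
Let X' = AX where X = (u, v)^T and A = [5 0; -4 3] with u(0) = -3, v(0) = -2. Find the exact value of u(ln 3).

A = [[5,0],[-4,3]]; eigenvalues λ = 3, 5.
Eigenvectors: (0,1) for λ=3, (-1,2) for λ=5.
From the initial condition, c_1 = -8, c_2 = 3.
u(ln 3) = (-8)(3^3)(0) + (3)(3^5)(-1) = -729.

-729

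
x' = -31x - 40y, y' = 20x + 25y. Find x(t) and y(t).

x(t) = -c_1e^(-3t)sin(4t) + 3c_1e^(-3t)cos(4t) + 3c_2e^(-3t)sin(4t) + c_2e^(-3t)cos(4t), y(t) = c_1e^(-3t)sin(4t) - 2c_1e^(-3t)cos(4t) - 2c_2e^(-3t)sin(4t) - c_2e^(-3t)cos(4t)

Coefficient matrix A = [[-31, -40], [20, 25]].
Characteristic polynomial det(A - λI) = λ^2 + 6λ + 25 = 0.
Eigenvalues λ = -3 ± 4i (complex conjugate pair).
For λ=-3+4i: an eigenvector is (3,-2) - i(-1,1) = (3 + i, -2 - i).
A real fundamental pair from Re and Im of e^((-3+4i)t)v: X_1 = e^(-3t)(cos(4t)·(3,-2) + sin(4t)·(-1,1)), X_2 = e^(-3t)(sin(4t)·(3,-2) - cos(4t)·(-1,1)).
General solution: c_1X_1 + c_2X_2.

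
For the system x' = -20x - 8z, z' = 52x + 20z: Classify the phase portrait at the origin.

center

A = [[-20,-8],[52,20]]; det(A-λI) = λ^2 + 16.
λ = 0 ± 4i: zero real part.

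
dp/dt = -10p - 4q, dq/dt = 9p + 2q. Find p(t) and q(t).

p(t) = -2C_1e^(-4t) - 2C_2te^(-4t) - C_2e^(-4t), q(t) = 3C_1e^(-4t) + 3C_2te^(-4t) + 2C_2e^(-4t)

Coefficient matrix A = [[-10, -4], [9, 2]].
Characteristic polynomial det(A - λI) = λ^2 + 8λ + 16 = 0.
Single eigenvalue λ = -4 with algebraic multiplicity 2.
Eigenvector v = (-2,3); generalized eigenvector w with (A-λI)w=v is (-1,2).
General solution: e^(-4t)[C_1·v + C_2·(t·v + w)].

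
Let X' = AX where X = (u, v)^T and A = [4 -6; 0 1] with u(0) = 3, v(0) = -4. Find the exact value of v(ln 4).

-16

A = [[4,-6],[0,1]]; eigenvalues λ = 4, 1.
Eigenvectors: (-1,0) for λ=4, (-2,-1) for λ=1.
From the initial condition, c_1 = -11, c_2 = 4.
v(ln 4) = (-11)(4^4)(0) + (4)(4^1)(-1) = -16.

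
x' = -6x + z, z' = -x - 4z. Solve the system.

Coefficient matrix A = [[-6, 1], [-1, -4]].
Characteristic polynomial det(A - λI) = λ^2 + 10λ + 25 = 0.
Single eigenvalue λ = -5 with algebraic multiplicity 2.
Eigenvector v = (1,1); generalized eigenvector w with (A-λI)w=v is (1,2).
General solution: e^(-5t)[c_1·v + c_2·(t·v + w)].

x(t) = c_1e^(-5t) + c_2te^(-5t) + c_2e^(-5t), z(t) = c_1e^(-5t) + c_2te^(-5t) + 2c_2e^(-5t)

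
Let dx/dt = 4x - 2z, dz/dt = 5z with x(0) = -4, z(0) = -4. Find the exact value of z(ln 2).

A = [[4,-2],[0,5]]; eigenvalues λ = 4, 5.
Eigenvectors: (1,0) for λ=4, (2,-1) for λ=5.
From the initial condition, c_1 = -12, c_2 = 4.
z(ln 2) = (-12)(2^4)(0) + (4)(2^5)(-1) = -128.

-128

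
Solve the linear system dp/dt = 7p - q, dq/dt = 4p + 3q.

p(t) = -K_1e^(5t) - K_2te^(5t) + K_2e^(5t), q(t) = -2K_1e^(5t) - 2K_2te^(5t) + 3K_2e^(5t)

Coefficient matrix A = [[7, -1], [4, 3]].
Characteristic polynomial det(A - λI) = λ^2 - 10λ + 25 = 0.
Single eigenvalue λ = 5 with algebraic multiplicity 2.
Eigenvector v = (-1,-2); generalized eigenvector w with (A-λI)w=v is (1,3).
General solution: e^(5t)[K_1·v + K_2·(t·v + w)].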